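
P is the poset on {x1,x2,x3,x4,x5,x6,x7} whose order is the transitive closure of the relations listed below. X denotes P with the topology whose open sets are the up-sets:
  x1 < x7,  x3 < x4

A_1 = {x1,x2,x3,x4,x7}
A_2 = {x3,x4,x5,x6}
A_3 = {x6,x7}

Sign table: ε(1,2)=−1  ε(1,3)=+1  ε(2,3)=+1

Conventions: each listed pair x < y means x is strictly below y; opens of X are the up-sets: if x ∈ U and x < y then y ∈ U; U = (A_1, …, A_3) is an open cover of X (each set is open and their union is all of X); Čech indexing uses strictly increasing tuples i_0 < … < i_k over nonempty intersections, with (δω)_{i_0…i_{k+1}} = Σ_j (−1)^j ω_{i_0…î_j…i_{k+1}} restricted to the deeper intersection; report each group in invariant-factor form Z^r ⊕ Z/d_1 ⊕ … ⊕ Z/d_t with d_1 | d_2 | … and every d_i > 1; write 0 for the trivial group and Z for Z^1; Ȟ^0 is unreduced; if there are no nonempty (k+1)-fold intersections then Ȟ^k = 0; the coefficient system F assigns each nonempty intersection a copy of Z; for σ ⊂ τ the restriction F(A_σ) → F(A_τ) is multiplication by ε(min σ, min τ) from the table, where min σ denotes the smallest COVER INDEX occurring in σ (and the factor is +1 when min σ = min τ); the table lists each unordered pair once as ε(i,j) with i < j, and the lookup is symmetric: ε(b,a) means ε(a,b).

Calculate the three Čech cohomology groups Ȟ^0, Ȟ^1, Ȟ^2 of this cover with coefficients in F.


nerve of the cover:
  A12={x3,x4} A13={x7} A23={x6}
C dims 3,3; δ0: rk 3, SNF 1^2·2
Ȟ^0 = (3 − 3) − 0 = 0, so Ȟ^0 ≅ 0
Ȟ^1 = (3 − 0) − 3 = 0 plus torsion [2], so Ȟ^1 ≅ Z/2
Ȟ^2 = (0 − 0) − 0 = 0, so Ȟ^2 ≅ 0

Ȟ^0 = 0,  Ȟ^1 = Z/2,  Ȟ^2 = 0


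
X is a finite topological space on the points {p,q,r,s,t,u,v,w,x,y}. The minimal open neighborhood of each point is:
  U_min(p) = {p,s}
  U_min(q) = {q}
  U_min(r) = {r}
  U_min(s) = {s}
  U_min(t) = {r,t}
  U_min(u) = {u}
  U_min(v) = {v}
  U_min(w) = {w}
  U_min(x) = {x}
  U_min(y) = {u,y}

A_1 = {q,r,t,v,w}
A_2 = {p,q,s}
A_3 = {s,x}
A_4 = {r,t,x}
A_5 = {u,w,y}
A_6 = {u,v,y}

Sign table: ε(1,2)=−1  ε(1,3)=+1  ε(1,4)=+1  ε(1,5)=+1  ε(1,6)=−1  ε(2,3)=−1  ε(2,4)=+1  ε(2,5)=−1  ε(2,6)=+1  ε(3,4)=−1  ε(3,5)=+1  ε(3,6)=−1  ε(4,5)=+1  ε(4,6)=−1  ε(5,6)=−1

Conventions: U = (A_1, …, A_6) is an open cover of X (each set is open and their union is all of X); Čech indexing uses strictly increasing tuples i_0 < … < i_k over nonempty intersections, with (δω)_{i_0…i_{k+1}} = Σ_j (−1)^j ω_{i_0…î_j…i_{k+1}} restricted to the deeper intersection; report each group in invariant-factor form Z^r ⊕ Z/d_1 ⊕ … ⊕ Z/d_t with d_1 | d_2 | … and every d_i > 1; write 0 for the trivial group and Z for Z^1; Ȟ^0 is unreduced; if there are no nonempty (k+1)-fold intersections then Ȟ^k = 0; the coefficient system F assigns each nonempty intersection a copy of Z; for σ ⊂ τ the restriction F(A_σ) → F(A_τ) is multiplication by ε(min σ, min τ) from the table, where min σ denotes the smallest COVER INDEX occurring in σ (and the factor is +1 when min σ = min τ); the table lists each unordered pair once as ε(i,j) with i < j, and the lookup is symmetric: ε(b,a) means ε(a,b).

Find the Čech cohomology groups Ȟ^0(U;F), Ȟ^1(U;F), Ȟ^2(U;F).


Ȟ^0 ≅ 0; Ȟ^1 ≅ Z ⊕ Z/2; Ȟ^2 ≅ 0

intersection data:
  A12={q} A14={r,t} A15={w} A16={v} A23={s} A34={x} A56={u,y}
C dims 6,7; δ0: rk 6, SNF 1^5·2
Ȟ^0 = (6 − 6) − 0 = 0, so Ȟ^0 ≅ 0
Ȟ^1 = (7 − 0) − 6 = 1 plus torsion [2], so Ȟ^1 ≅ Z ⊕ Z/2
Ȟ^2 = (0 − 0) − 0 = 0, so Ȟ^2 ≅ 0


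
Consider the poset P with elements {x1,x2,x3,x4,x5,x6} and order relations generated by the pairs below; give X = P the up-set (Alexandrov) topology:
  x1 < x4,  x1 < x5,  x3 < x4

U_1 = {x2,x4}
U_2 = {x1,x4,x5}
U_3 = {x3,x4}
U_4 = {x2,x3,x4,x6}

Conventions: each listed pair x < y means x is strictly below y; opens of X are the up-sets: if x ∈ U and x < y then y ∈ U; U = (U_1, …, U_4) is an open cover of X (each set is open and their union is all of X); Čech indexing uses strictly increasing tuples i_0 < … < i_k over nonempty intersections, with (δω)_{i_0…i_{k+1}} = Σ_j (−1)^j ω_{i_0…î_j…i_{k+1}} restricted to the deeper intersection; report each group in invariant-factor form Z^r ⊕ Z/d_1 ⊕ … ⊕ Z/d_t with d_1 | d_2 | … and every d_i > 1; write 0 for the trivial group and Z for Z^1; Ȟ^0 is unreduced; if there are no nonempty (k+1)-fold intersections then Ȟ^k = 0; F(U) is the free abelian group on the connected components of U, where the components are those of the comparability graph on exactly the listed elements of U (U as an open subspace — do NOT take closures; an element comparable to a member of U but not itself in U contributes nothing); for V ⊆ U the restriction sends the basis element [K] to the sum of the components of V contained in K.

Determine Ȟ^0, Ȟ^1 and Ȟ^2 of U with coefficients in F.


nerve simplices:
  U12={x4} U13={x4} U14={x2,x4} U23={x4} U24={x4} U34={x3,x4}
  U123={x4} U124={x4} U134={x4} U234={x4}
  U1234={x4}
components per intersection:
  U1: {x2} {x4}
  U2: {x1,x4,x5}
  U3: {x3,x4}
  U4: {x2} {x3,x4} {x6}
  U12: {x4}
  U13: {x4}
  U14: {x2} {x4}
  U23: {x4}
  U24: {x4}
  U34: {x3,x4}
  U123: {x4}
  U124: {x4}
  U134: {x4}
  U234: {x4}
  U1234: {x4}
C dims 7,7,4,1; δ0: rk 4, SNF 1^4; δ1: rk 3, SNF 1^3; δ2: rk 1, SNF 1^1
degree 0: 7−4−0 = 3 → Ȟ^0 ≅ Z^3
degree 1: 7−3−4 = 0 → Ȟ^1 ≅ 0
degree 2: 4−1−3 = 0 → Ȟ^2 ≅ 0

Ȟ^0(U;F) ≅ Z^3, Ȟ^1(U;F) ≅ 0, Ȟ^2(U;F) ≅ 0


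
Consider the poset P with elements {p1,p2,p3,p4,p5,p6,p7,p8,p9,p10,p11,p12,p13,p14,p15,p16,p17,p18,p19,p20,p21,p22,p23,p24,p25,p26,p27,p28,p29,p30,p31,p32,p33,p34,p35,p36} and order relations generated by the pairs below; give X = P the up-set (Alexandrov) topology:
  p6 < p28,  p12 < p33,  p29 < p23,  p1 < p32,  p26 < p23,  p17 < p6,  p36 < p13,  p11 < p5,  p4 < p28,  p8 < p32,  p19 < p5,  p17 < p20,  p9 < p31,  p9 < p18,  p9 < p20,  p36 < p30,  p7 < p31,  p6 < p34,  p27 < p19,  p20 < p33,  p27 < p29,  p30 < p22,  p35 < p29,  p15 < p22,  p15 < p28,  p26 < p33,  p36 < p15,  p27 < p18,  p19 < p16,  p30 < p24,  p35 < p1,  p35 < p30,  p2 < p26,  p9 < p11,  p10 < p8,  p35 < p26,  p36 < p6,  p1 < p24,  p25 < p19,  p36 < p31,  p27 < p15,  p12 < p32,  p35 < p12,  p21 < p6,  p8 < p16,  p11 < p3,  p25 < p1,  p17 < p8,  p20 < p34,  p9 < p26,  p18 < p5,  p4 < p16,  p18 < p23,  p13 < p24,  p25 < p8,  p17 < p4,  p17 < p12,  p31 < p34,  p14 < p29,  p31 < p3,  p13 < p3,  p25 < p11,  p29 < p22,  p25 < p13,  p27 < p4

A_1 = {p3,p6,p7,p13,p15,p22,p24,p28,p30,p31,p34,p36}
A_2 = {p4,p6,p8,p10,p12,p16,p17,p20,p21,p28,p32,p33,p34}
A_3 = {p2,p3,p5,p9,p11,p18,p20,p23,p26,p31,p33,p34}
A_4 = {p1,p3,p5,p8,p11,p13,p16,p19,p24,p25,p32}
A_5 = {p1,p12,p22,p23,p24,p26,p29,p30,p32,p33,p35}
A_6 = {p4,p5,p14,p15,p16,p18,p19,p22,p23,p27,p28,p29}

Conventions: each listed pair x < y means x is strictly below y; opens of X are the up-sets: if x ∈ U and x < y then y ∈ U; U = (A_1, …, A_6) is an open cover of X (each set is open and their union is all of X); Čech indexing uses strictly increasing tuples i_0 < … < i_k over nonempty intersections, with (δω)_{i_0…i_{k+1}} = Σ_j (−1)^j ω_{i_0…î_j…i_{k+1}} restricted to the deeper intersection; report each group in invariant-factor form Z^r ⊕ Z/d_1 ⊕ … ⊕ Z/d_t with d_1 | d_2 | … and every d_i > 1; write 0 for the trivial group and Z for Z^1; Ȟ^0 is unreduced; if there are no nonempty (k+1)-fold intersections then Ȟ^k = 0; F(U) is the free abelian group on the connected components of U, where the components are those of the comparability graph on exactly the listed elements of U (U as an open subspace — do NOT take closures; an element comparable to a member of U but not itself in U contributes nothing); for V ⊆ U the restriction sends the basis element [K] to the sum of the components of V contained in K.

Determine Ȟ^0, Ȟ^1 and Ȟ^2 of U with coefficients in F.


Ȟ^0(U;F) ≅ Z, Ȟ^1(U;F) ≅ 0 and Ȟ^2(U;F) ≅ Z/2

intersection data:
  A12={p6,p28,p34} A13={p3,p31,p34} A14={p3,p13,p24} A15={p22,p24,p30} A16={p15,p22,p28} A23={p20,p33,p34} A24={p8,p16,p32} A25={p12,p32,p33} A26={p4,p16,p28} A34={p3,p5,p11} A35={p23,p26,p33} A36={p5,p18,p23} A45={p1,p24,p32} A46={p5,p16,p19} A56={p22,p23,p29}
  A123={p34} A126={p28} A134={p3} A145={p24} A156={p22} A235={p33} A245={p32} A246={p16} A346={p5} A356={p23}
components per intersection:
  A1: {p3,p6,p7,p13,p15,p22,p24,p28,p30,p31,p34,p36}
  A2: {p4,p6,p8,p10,p12,p16,p17,p20,p21,p28,p32,p33,p34}
  A3: {p2,p3,p5,p9,p11,p18,p20,p23,p26,p31,p33,p34}
  A4: {p1,p3,p5,p8,p11,p13,p16,p19,p24,p25,p32}
  A5: {p1,p12,p22,p23,p24,p26,p29,p30,p32,p33,p35}
  A6: {p4,p5,p14,p15,p16,p18,p19,p22,p23,p27,p28,p29}
  A12: {p6,p28,p34}
  A13: {p3,p31,p34}
  A14: {p3,p13,p24}
  A15: {p22,p24,p30}
  A16: {p15,p22,p28}
  A23: {p20,p33,p34}
  A24: {p8,p16,p32}
  A25: {p12,p32,p33}
  A26: {p4,p16,p28}
  A34: {p3,p5,p11}
  A35: {p23,p26,p33}
  A36: {p5,p18,p23}
  A45: {p1,p24,p32}
  A46: {p5,p16,p19}
  A56: {p22,p23,p29}
  A123: {p34}
  A126: {p28}
  A134: {p3}
  A145: {p24}
  A156: {p22}
  A235: {p33}
  A245: {p32}
  A246: {p16}
  A346: {p5}
  A356: {p23}
C dims 6,15,10; δ0: rk 5, SNF 1^5; δ1: rk 10, SNF 1^9·2
Ȟ^0 = (6 − 5) − 0 = 1, so Ȟ^0 ≅ Z
Ȟ^1 = (15 − 10) − 5 = 0, so Ȟ^1 ≅ 0
Ȟ^2 = (10 − 0) − 10 = 0 plus torsion [2], so Ȟ^2 ≅ Z/2


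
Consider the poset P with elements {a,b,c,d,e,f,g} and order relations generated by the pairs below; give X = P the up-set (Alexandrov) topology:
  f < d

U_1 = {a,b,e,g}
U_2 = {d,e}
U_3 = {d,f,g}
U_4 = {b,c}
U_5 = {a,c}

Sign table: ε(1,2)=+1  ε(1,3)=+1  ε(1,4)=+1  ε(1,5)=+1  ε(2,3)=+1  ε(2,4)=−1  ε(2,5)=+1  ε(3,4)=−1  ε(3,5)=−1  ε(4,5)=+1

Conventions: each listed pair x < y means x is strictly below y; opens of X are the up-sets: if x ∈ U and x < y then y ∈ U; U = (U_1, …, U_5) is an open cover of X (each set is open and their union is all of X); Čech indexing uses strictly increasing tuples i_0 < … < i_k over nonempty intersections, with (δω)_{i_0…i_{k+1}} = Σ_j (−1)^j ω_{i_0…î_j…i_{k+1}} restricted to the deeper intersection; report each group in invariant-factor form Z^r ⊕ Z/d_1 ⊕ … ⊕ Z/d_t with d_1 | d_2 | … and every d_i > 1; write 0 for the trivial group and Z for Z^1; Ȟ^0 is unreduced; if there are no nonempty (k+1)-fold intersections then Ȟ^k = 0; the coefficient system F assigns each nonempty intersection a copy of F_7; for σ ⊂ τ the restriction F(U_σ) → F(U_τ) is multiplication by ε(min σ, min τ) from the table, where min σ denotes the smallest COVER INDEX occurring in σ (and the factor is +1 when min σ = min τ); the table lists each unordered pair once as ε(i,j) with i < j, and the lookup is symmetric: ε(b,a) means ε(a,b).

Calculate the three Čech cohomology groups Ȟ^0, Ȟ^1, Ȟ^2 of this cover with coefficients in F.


intersection data:
  U12={e} U13={g} U14={b} U15={a} U23={d} U45={c}
C dims 5,6; δ0: rk_F7 4
Ȟ^0 = (5 − 4) − 0 = 1, so Ȟ^0 ≅ Z/7
Ȟ^1 = (6 − 0) − 4 = 2, so Ȟ^1 ≅ Z/7 ⊕ Z/7
Ȟ^2 = (0 − 0) − 0 = 0, so Ȟ^2 ≅ 0

Ȟ^0(U;F) ≅ Z/7, Ȟ^1(U;F) ≅ Z/7 ⊕ Z/7, Ȟ^2(U;F) ≅ 0


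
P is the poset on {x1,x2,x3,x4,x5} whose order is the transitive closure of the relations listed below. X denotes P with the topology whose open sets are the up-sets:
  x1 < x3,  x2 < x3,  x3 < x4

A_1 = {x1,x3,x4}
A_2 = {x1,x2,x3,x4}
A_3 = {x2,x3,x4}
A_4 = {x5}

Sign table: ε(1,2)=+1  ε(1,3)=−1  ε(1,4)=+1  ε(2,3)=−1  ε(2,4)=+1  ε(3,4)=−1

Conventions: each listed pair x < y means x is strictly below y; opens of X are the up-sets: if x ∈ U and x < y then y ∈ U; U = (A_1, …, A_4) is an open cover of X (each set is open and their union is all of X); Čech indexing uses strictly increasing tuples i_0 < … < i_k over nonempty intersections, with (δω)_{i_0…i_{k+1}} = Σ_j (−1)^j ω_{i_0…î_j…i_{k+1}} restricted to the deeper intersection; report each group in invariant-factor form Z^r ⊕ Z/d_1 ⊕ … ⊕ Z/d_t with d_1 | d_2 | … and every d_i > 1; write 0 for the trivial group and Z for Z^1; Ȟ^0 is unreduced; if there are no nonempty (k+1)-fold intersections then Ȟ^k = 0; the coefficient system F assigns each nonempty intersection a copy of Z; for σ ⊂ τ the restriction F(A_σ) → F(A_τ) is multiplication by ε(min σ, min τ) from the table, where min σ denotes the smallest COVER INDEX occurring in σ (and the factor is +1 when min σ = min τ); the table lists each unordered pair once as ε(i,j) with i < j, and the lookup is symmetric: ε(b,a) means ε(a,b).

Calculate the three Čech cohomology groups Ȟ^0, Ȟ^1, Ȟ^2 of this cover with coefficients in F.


Ȟ^0 ≅ Z^2,  Ȟ^1 ≅ 0,  Ȟ^2 ≅ 0

cover nerve:
  A12={x1,x3,x4} A13={x3,x4} A23={x2,x3,x4}
  A123={x3,x4}
C dims 4,3,1; δ0: rk 2, SNF 1^2; δ1: rk 1, SNF 1^1
Ȟ^0: (4−2)−0=2 ⇒ Z^2
Ȟ^1: (3−1)−2=0 ⇒ 0
Ȟ^2: (1−0)−1=0 ⇒ 0


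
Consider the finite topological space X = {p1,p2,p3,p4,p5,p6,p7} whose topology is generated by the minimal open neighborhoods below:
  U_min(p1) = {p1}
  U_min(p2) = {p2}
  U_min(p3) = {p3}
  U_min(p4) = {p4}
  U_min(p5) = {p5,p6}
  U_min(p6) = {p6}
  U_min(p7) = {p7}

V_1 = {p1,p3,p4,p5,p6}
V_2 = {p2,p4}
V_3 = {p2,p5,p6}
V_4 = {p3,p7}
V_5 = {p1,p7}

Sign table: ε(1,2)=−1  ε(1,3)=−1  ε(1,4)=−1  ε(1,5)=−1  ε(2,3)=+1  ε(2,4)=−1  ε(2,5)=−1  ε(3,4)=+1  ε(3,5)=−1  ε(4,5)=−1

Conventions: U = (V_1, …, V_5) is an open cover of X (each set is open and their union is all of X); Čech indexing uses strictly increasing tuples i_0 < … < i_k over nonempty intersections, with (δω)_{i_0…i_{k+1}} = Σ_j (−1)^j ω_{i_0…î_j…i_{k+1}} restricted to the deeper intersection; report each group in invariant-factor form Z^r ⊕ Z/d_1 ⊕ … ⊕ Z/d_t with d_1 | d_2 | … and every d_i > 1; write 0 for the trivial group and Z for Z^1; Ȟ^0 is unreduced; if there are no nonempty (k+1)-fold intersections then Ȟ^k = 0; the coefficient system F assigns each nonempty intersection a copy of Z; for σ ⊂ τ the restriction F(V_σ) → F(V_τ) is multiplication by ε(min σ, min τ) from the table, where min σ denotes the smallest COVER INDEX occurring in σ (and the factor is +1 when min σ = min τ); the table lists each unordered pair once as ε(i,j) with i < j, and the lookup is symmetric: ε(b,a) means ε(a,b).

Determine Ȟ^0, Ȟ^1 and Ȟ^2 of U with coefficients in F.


Ȟ^0(U;F) ≅ 0, Ȟ^1(U;F) ≅ Z ⊕ Z/2 and Ȟ^2(U;F) ≅ 0

nonempty intersections:
  V12={p4} V13={p5,p6} V14={p3} V15={p1} V23={p2} V45={p7}
C dims 5,6; δ0: rk 5, SNF 1^4·2
Ȟ^0: (5−5)−0=0 ⇒ 0
Ȟ^1: (6−0)−5=1 plus torsion [2] ⇒ Z ⊕ Z/2
Ȟ^2: (0−0)−0=0 ⇒ 0


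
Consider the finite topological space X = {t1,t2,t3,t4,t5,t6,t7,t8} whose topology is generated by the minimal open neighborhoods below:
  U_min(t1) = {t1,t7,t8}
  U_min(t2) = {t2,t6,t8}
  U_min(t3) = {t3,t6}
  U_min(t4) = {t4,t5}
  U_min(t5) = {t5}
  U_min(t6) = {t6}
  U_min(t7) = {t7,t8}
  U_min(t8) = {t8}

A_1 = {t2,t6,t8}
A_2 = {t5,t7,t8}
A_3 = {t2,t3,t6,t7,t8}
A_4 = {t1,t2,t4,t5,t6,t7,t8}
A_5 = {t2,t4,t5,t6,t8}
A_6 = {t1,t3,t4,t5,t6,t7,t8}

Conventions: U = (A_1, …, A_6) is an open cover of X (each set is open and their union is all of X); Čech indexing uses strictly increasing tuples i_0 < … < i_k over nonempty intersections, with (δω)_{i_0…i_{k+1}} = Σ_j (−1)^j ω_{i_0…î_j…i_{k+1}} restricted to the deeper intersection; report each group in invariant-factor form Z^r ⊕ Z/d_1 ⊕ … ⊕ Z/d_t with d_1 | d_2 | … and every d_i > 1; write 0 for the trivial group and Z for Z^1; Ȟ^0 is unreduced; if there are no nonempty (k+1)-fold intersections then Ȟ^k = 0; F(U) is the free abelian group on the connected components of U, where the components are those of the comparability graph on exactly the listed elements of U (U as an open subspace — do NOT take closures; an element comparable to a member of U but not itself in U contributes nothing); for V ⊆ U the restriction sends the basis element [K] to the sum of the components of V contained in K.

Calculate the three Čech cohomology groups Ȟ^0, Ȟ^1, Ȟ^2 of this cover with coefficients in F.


nerve of the cover:
  A12={t8} A13={t2,t6,t8} A14={t2,t6,t8} A15={t2,t6,t8} A16={t6,t8} A23={t7,t8} A24={t5,t7,t8} A25={t5,t8} A26={t5,t7,t8} A34={t2,t6,t7,t8} A35={t2,t6,t8} A36={t3,t6,t7,t8} A45={t2,t4,t5,t6,t8} A46={t1,t4,t5,t6,t7,t8} A56={t4,t5,t6,t8}
  A123={t8} A124={t8} A125={t8} A126={t8} A134={t2,t6,t8} A135={t2,t6,t8} A136={t6,t8} A145={t2,t6,t8} A146={t6,t8} A156={t6,t8} A234={t7,t8} A235={t8} A236={t7,t8} A245={t5,t8} A246={t5,t7,t8} A256={t5,t8} A345={t2,t6,t8} A346={t6,t7,t8} A356={t6,t8} A456={t4,t5,t6,t8}
  A1234={t8} A1235={t8} A1236={t8} A1245={t8} A1246={t8} A1256={t8} A1345={t2,t6,t8} A1346={t6,t8} A1356={t6,t8} A1456={t6,t8} A2345={t8} A2346={t7,t8} A2356={t8} A2456={t5,t8} A3456={t6,t8}
  A12345={t8} A12346={t8} A12356={t8} A12456={t8} A13456={t6,t8} A23456={t8}
  A123456={t8}
components per intersection:
  A1: {t2,t6,t8}
  A2: {t5} {t7,t8}
  A3: {t2,t3,t6,t7,t8}
  A4: {t1,t2,t6,t7,t8} {t4,t5}
  A5: {t2,t6,t8} {t4,t5}
  A6: {t1,t7,t8} {t3,t6} {t4,t5}
  A12: {t8}
  A13: {t2,t6,t8}
  A14: {t2,t6,t8}
  A15: {t2,t6,t8}
  A16: {t6} {t8}
  A23: {t7,t8}
  A24: {t5} {t7,t8}
  A25: {t5} {t8}
  A26: {t5} {t7,t8}
  A34: {t2,t6,t7,t8}
  A35: {t2,t6,t8}
  A36: {t3,t6} {t7,t8}
  A45: {t2,t6,t8} {t4,t5}
  A46: {t1,t7,t8} {t4,t5} {t6}
  A56: {t4,t5} {t6} {t8}
  A123: {t8}
  A124: {t8}
  A125: {t8}
  A126: {t8}
  A134: {t2,t6,t8}
  A135: {t2,t6,t8}
  A136: {t6} {t8}
  A145: {t2,t6,t8}
  A146: {t6} {t8}
  A156: {t6} {t8}
  A234: {t7,t8}
  A235: {t8}
  A236: {t7,t8}
  A245: {t5} {t8}
  A246: {t5} {t7,t8}
  A256: {t5} {t8}
  A345: {t2,t6,t8}
  A346: {t6} {t7,t8}
  A356: {t6} {t8}
  A456: {t4,t5} {t6} {t8}
  A1234: {t8}
  A1235: {t8}
  A1236: {t8}
  A1245: {t8}
  A1246: {t8}
  A1256: {t8}
  A1345: {t2,t6,t8}
  A1346: {t6} {t8}
  A1356: {t6} {t8}
  A1456: {t6} {t8}
  A2345: {t8}
  A2346: {t7,t8}
  A2356: {t8}
  A2456: {t5} {t8}
  A3456: {t6} {t8}
  A12345: {t8}
  A12346: {t8}
  A12356: {t8}
  A12456: {t8}
  A13456: {t6} {t8}
  A23456: {t8}
  A123456: {t8}
C dims 11,25,30,20; δ0: rk 9, SNF 1^9; δ1: rk 16, SNF 1^16; δ2: rk 14, SNF 1^14
Ȟ^0 = (11 − 9) − 0 = 2, so Ȟ^0 ≅ Z^2
Ȟ^1 = (25 − 16) − 9 = 0, so Ȟ^1 ≅ 0
Ȟ^2 = (30 − 14) − 16 = 0, so Ȟ^2 ≅ 0

Ȟ^0 ≅ Z^2,  Ȟ^1 ≅ 0,  Ȟ^2 ≅ 0


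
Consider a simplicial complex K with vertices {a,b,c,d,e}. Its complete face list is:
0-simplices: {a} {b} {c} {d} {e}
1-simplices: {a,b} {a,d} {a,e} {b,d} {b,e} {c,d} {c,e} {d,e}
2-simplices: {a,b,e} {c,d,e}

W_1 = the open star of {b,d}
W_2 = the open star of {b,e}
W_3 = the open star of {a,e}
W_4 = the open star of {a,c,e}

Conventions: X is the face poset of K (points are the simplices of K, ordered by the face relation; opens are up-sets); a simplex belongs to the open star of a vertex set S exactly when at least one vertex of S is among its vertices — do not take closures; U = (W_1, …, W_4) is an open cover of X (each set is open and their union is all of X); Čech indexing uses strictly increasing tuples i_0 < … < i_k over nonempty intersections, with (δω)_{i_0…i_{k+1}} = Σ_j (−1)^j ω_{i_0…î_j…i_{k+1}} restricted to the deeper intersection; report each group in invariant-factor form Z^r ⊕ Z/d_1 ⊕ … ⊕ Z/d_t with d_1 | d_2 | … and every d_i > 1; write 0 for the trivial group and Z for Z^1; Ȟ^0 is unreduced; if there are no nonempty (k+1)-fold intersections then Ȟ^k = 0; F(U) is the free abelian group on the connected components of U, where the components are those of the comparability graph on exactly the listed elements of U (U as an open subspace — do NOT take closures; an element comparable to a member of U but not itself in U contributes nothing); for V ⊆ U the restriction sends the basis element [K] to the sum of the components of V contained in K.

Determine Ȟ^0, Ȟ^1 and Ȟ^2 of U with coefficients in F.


Ȟ^0 ≅ Z,  Ȟ^1 ≅ Z^2,  Ȟ^2 ≅ 0

nonempty intersections:
  W1={{b},{d},{a,b},{a,d},{b,d},{b,e},{c,d},{d,e},{a,b,e},{c,d,e}} W2={{b},{e},{a,b},{a,e},{b,d},{b,e},{c,e},{d,e},{a,b,e},{c,d,e}} W3={{a},{e},{a,b},{a,d},{a,e},{b,e},{c,e},{d,e},{a,b,e},{c,d,e}} W4={{a},{c},{e},{a,b},{a,d},{a,e},{b,e},{c,d},{c,e},{d,e},{a,b,e},{c,d,e}}
  W12={{b},{a,b},{b,d},{b,e},{d,e},{a,b,e},{c,d,e}} W13={{a,b},{a,d},{b,e},{d,e},{a,b,e},{c,d,e}} W14={{a,b},{a,d},{b,e},{c,d},{d,e},{a,b,e},{c,d,e}} W23={{e},{a,b},{a,e},{b,e},{c,e},{d,e},{a,b,e},{c,d,e}} W24={{e},{a,b},{a,e},{b,e},{c,e},{d,e},{a,b,e},{c,d,e}} W34={{a},{e},{a,b},{a,d},{a,e},{b,e},{c,e},{d,e},{a,b,e},{c,d,e}}
  W123={{a,b},{b,e},{d,e},{a,b,e},{c,d,e}} W124={{a,b},{b,e},{d,e},{a,b,e},{c,d,e}} W134={{a,b},{a,d},{b,e},{d,e},{a,b,e},{c,d,e}} W234={{e},{a,b},{a,e},{b,e},{c,e},{d,e},{a,b,e},{c,d,e}}
  W1234={{a,b},{b,e},{d,e},{a,b,e},{c,d,e}}
components per intersection:
  W1: {{b},{d},{a,b},{a,d},{b,d},{b,e},{c,d},{d,e},{a,b,e},{c,d,e}}
  W2: {{b},{e},{a,b},{a,e},{b,d},{b,e},{c,e},{d,e},{a,b,e},{c,d,e}}
  W3: {{a},{e},{a,b},{a,d},{a,e},{b,e},{c,e},{d,e},{a,b,e},{c,d,e}}
  W4: {{a},{c},{e},{a,b},{a,d},{a,e},{b,e},{c,d},{c,e},{d,e},{a,b,e},{c,d,e}}
  W12: {{b},{a,b},{b,d},{b,e},{a,b,e}} {{d,e},{c,d,e}}
  W13: {{a,b},{b,e},{a,b,e}} {{a,d}} {{d,e},{c,d,e}}
  W14: {{a,b},{b,e},{a,b,e}} {{a,d}} {{c,d},{d,e},{c,d,e}}
  W23: {{e},{a,b},{a,e},{b,e},{c,e},{d,e},{a,b,e},{c,d,e}}
  W24: {{e},{a,b},{a,e},{b,e},{c,e},{d,e},{a,b,e},{c,d,e}}
  W34: {{a},{e},{a,b},{a,d},{a,e},{b,e},{c,e},{d,e},{a,b,e},{c,d,e}}
  W123: {{a,b},{b,e},{a,b,e}} {{d,e},{c,d,e}}
  W124: {{a,b},{b,e},{a,b,e}} {{d,e},{c,d,e}}
  W134: {{a,b},{b,e},{a,b,e}} {{a,d}} {{d,e},{c,d,e}}
  W234: {{e},{a,b},{a,e},{b,e},{c,e},{d,e},{a,b,e},{c,d,e}}
  W1234: {{a,b},{b,e},{a,b,e}} {{d,e},{c,d,e}}
C dims 4,11,8,2; δ0: rk 3, SNF 1^3; δ1: rk 6, SNF 1^6; δ2: rk 2, SNF 1^2
Ȟ^0: (4−3)−0=1 ⇒ Z
Ȟ^1: (11−6)−3=2 ⇒ Z^2
Ȟ^2: (8−2)−6=0 ⇒ 0


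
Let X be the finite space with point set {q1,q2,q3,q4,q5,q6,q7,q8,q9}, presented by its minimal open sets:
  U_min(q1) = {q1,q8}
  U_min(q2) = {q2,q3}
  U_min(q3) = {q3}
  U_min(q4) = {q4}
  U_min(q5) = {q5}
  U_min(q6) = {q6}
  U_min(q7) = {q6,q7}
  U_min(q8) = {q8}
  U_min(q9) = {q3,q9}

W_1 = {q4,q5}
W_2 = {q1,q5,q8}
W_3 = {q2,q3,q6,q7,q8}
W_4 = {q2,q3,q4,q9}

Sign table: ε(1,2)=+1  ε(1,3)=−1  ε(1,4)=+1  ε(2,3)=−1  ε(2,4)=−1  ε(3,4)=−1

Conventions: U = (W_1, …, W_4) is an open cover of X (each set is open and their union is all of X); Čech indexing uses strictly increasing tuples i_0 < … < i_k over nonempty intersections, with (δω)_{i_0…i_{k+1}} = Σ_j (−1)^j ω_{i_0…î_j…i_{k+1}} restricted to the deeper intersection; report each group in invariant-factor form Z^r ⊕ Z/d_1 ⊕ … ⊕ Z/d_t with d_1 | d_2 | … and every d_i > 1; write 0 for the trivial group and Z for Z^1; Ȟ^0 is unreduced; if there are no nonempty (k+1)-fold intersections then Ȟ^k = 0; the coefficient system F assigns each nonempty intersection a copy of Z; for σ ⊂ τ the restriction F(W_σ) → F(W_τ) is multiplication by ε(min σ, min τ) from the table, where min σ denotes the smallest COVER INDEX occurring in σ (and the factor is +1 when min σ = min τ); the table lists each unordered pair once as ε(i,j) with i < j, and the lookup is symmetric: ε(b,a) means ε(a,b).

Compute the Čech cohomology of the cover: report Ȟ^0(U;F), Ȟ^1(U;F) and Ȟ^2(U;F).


Ȟ^0(U;F) ≅ Z,  Ȟ^1(U;F) ≅ Z,  Ȟ^2(U;F) ≅ 0

nerve of the cover:
  W12={q5} W14={q4} W23={q8} W34={q2,q3}
C dims 4,4; δ0: rk 3, SNF 1^3
Ȟ^0 = (4 − 3) − 0 = 1, so Ȟ^0 ≅ Z
Ȟ^1 = (4 − 0) − 3 = 1, so Ȟ^1 ≅ Z
Ȟ^2 = (0 − 0) − 0 = 0, so Ȟ^2 ≅ 0


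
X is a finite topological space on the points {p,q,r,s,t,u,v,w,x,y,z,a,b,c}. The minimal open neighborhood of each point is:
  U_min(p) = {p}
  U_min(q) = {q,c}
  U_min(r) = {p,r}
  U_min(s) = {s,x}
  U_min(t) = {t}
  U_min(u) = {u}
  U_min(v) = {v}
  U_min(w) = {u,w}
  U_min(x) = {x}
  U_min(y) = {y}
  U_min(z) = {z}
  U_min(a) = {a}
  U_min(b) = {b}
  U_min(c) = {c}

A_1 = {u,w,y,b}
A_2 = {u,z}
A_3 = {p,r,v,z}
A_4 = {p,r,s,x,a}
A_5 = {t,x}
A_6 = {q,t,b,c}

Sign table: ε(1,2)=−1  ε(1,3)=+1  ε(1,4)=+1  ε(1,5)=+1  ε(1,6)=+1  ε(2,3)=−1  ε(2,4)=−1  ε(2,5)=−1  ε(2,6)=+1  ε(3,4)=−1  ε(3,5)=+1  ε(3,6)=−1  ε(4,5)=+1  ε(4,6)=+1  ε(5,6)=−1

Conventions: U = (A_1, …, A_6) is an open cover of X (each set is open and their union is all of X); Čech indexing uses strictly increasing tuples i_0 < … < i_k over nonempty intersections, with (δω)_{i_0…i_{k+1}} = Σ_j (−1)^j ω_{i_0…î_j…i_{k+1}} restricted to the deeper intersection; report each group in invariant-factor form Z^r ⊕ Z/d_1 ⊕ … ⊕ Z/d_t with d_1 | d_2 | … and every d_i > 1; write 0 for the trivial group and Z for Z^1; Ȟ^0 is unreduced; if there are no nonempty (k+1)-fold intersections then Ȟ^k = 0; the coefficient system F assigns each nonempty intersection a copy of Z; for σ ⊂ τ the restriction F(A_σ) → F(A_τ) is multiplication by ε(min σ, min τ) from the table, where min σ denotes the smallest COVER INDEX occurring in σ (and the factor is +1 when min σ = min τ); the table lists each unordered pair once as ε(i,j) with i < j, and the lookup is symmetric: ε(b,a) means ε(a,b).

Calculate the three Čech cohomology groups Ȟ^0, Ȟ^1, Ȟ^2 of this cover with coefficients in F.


intersection data:
  A12={u} A16={b} A23={z} A34={p,r} A45={x} A56={t}
C dims 6,6; δ0: rk 5, SNF 1^5
Ȟ^0 = (6 − 5) − 0 = 1, so Ȟ^0 ≅ Z
Ȟ^1 = (6 − 0) − 5 = 1, so Ȟ^1 ≅ Z
Ȟ^2 = (0 − 0) − 0 = 0, so Ȟ^2 ≅ 0

Ȟ^0(U;F) ≅ Z, Ȟ^1(U;F) ≅ Z and Ȟ^2(U;F) ≅ 0


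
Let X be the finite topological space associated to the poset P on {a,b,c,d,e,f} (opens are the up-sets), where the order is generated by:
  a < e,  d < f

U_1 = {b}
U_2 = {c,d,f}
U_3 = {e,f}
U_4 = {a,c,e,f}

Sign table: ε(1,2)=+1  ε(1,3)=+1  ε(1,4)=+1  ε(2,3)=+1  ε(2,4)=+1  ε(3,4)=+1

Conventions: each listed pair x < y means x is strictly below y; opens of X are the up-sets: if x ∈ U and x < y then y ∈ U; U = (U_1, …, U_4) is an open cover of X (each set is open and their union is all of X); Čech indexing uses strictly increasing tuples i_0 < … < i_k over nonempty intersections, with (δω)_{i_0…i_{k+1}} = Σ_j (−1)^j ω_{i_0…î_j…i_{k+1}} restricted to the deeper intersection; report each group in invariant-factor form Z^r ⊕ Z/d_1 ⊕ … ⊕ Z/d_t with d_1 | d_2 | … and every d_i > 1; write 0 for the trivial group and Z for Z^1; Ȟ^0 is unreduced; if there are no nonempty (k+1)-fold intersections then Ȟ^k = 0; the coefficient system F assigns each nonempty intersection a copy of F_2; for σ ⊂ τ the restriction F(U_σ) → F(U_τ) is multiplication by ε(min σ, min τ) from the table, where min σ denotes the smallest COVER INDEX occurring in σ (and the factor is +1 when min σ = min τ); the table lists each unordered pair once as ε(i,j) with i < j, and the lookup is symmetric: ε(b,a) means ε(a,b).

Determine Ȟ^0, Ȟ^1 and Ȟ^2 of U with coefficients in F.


nonempty overlaps:
  U23={f} U24={c,f} U34={e,f}
  U234={f}
C dims 4,3,1; δ0: rk_F2 2; δ1: rk_F2 1
degree 0: 4−2−0 = 2 → Ȟ^0 ≅ Z/2 ⊕ Z/2
degree 1: 3−1−2 = 0 → Ȟ^1 ≅ 0
degree 2: 1−0−1 = 0 → Ȟ^2 ≅ 0

Ȟ^0 = Z/2 ⊕ Z/2,  Ȟ^1 = 0,  Ȟ^2 = 0


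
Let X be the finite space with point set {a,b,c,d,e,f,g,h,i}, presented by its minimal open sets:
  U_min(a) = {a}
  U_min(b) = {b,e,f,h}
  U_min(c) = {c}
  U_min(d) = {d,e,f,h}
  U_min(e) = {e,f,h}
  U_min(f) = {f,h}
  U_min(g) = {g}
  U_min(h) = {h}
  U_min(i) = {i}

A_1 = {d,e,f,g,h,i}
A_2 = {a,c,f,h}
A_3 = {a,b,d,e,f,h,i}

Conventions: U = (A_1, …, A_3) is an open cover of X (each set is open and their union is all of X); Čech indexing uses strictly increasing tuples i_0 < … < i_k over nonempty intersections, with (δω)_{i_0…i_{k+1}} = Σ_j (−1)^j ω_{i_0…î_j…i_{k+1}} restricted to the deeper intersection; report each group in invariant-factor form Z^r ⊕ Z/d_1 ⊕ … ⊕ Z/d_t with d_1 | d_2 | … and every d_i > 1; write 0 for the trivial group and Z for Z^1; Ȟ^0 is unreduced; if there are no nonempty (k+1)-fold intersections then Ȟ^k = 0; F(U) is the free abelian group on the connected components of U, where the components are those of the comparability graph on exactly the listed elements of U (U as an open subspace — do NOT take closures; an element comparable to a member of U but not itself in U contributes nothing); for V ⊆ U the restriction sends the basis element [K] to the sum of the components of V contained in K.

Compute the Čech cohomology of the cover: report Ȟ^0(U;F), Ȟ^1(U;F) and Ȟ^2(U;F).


nerve of the cover:
  A12={f,h} A13={d,e,f,h,i} A23={a,f,h}
  A123={f,h}
components per intersection:
  A1: {d,e,f,h} {g} {i}
  A2: {a} {c} {f,h}
  A3: {a} {b,d,e,f,h} {i}
  A12: {f,h}
  A13: {d,e,f,h} {i}
  A23: {a} {f,h}
  A123: {f,h}
C dims 9,5,1; δ0: rk 4, SNF 1^4; δ1: rk 1, SNF 1^1
Ȟ^0 = (9 − 4) − 0 = 5, so Ȟ^0 ≅ Z^5
Ȟ^1 = (5 − 1) − 4 = 0, so Ȟ^1 ≅ 0
Ȟ^2 = (1 − 0) − 1 = 0, so Ȟ^2 ≅ 0

Ȟ^0 = Z^5; Ȟ^1 = 0; Ȟ^2 = 0


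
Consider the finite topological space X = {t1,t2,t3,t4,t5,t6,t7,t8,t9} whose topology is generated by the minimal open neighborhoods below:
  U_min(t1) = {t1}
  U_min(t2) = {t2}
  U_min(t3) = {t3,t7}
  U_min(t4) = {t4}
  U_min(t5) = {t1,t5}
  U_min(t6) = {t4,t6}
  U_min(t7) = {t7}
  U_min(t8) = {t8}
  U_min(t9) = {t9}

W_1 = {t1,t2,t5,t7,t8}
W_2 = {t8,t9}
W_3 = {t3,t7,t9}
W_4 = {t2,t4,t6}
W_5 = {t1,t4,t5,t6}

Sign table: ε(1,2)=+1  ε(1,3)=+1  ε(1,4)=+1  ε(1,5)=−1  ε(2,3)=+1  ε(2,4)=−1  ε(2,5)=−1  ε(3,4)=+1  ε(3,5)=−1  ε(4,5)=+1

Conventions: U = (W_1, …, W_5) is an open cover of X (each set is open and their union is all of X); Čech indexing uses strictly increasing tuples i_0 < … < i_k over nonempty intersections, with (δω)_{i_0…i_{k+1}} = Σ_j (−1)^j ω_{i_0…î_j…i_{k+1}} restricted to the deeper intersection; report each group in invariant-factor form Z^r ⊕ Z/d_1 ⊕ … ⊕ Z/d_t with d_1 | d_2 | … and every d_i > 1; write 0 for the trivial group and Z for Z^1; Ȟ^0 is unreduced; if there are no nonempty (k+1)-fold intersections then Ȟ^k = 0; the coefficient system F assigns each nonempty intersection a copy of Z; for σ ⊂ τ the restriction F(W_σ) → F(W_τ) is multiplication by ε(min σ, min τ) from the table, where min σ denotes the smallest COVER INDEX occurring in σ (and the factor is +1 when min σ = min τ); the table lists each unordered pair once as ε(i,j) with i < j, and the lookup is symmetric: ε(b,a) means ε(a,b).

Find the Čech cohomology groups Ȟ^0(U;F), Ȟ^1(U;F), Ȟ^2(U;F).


intersection data:
  W12={t8} W13={t7} W14={t2} W15={t1,t5} W23={t9} W45={t4,t6}
C dims 5,6; δ0: rk 5, SNF 1^4·2
Ȟ^0 = (5 − 5) − 0 = 0, so Ȟ^0 ≅ 0
Ȟ^1 = (6 − 0) − 5 = 1 plus torsion [2], so Ȟ^1 ≅ Z ⊕ Z/2
Ȟ^2 = (0 − 0) − 0 = 0, so Ȟ^2 ≅ 0

Ȟ^0 ≅ 0; Ȟ^1 ≅ Z ⊕ Z/2; Ȟ^2 ≅ 0


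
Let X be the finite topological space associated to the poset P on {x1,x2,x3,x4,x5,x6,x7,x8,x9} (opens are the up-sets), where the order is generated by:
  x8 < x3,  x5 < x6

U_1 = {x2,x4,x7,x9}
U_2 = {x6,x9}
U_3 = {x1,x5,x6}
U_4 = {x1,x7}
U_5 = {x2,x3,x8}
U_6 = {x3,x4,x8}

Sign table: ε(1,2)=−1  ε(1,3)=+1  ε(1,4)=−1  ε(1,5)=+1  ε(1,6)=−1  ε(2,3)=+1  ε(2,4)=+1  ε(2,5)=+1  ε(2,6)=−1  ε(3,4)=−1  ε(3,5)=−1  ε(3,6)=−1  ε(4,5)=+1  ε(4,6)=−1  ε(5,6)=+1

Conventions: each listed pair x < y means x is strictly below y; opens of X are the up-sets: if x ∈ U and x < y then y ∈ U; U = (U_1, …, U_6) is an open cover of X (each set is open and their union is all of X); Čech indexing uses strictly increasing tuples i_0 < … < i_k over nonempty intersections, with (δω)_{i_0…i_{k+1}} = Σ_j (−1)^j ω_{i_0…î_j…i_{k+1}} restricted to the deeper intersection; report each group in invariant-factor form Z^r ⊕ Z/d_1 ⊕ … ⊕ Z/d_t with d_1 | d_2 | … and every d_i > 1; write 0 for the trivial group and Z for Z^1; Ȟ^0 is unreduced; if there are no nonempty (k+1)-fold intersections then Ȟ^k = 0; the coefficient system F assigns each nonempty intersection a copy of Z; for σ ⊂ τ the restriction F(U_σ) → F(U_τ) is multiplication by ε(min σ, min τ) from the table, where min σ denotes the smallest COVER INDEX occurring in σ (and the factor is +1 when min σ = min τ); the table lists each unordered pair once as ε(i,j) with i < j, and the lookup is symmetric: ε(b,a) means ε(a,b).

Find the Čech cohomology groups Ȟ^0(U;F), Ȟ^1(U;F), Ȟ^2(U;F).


cover nerve:
  U12={x9} U14={x7} U15={x2} U16={x4} U23={x6} U34={x1} U56={x3,x8}
C dims 6,7; δ0: rk 6, SNF 1^5·2
Ȟ^0: (6−6)−0=0 ⇒ 0
Ȟ^1: (7−0)−6=1 plus torsion [2] ⇒ Z ⊕ Z/2
Ȟ^2: (0−0)−0=0 ⇒ 0

Ȟ^0(U;F) ≅ 0,  Ȟ^1(U;F) ≅ Z ⊕ Z/2,  Ȟ^2(U;F) ≅ 0


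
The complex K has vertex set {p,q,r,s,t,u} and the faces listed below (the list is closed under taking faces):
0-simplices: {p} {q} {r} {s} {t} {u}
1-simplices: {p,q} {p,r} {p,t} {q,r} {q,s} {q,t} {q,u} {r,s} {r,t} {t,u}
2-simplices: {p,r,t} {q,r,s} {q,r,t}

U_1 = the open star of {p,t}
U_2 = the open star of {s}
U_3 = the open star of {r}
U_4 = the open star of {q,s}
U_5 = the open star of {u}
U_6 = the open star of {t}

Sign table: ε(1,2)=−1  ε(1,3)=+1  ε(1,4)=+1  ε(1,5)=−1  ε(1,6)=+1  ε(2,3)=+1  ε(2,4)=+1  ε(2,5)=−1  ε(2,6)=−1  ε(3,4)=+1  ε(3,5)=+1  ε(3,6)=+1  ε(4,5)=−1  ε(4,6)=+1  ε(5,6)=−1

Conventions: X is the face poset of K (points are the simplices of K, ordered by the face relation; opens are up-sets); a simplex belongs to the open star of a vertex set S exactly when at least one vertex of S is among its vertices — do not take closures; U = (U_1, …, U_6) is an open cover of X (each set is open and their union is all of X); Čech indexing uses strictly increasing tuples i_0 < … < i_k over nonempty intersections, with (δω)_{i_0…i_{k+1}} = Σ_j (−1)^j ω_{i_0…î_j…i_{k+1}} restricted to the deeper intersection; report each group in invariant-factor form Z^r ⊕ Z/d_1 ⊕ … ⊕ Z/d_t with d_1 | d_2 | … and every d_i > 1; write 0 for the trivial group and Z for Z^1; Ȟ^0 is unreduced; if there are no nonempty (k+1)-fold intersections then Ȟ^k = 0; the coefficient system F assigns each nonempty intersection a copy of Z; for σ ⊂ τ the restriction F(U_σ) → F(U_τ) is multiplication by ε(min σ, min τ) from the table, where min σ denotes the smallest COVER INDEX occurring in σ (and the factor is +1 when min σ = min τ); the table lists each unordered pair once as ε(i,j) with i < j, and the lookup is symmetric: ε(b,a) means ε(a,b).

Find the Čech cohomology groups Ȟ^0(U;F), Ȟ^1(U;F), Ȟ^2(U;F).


Ȟ^0 = Z,  Ȟ^1 = Z,  Ȟ^2 = 0

nerve simplices:
  U1={{p},{t},{p,q},{p,r},{p,t},{q,t},{r,t},{t,u},{p,r,t},{q,r,t}} U2={{s},{q,s},{r,s},{q,r,s}} U3={{r},{p,r},{q,r},{r,s},{r,t},{p,r,t},{q,r,s},{q,r,t}} U4={{q},{s},{p,q},{q,r},{q,s},{q,t},{q,u},{r,s},{q,r,s},{q,r,t}} U5={{u},{q,u},{t,u}} U6={{t},{p,t},{q,t},{r,t},{t,u},{p,r,t},{q,r,t}}
  U13={{p,r},{r,t},{p,r,t},{q,r,t}} U14={{p,q},{q,t},{q,r,t}} U15={{t,u}} U16={{t},{p,t},{q,t},{r,t},{t,u},{p,r,t},{q,r,t}} U23={{r,s},{q,r,s}} U24={{s},{q,s},{r,s},{q,r,s}} U34={{q,r},{r,s},{q,r,s},{q,r,t}} U36={{r,t},{p,r,t},{q,r,t}} U45={{q,u}} U46={{q,t},{q,r,t}} U56={{t,u}}
  U134={{q,r,t}} U136={{r,t},{p,r,t},{q,r,t}} U146={{q,t},{q,r,t}} U156={{t,u}} U234={{r,s},{q,r,s}} U346={{q,r,t}}
  U1346={{q,r,t}}
C dims 6,11,6,1; δ0: rk 5, SNF 1^5; δ1: rk 5, SNF 1^5; δ2: rk 1, SNF 1^1
degree 0: 6−5−0 = 1 → Ȟ^0 ≅ Z
degree 1: 11−5−5 = 1 → Ȟ^1 ≅ Z
degree 2: 6−1−5 = 0 → Ȟ^2 ≅ 0


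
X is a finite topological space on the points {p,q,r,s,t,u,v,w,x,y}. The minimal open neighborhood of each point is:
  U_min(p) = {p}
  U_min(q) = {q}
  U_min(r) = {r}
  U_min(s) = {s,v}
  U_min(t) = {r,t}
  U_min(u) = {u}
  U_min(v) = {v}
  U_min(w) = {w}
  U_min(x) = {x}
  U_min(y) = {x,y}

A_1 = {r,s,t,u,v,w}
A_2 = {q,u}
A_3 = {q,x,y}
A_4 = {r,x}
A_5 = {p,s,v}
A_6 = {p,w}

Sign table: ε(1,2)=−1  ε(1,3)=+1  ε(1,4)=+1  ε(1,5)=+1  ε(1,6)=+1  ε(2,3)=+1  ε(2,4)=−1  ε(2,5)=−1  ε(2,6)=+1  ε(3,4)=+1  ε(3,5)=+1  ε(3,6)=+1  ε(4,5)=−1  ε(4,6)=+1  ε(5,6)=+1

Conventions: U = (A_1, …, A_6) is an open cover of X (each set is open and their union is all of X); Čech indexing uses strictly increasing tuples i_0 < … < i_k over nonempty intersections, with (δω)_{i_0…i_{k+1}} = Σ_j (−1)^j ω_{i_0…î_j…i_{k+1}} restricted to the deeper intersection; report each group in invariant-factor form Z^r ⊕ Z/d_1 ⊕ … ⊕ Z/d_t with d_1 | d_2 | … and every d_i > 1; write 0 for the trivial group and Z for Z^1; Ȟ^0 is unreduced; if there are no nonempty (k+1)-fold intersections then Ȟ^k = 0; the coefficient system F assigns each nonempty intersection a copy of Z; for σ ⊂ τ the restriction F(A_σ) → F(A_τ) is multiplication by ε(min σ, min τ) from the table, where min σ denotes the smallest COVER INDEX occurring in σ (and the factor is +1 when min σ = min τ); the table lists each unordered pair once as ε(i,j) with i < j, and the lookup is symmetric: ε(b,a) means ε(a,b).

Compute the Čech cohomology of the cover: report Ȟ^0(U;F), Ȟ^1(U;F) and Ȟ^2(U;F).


Ȟ^0 = 0; Ȟ^1 = Z ⊕ Z/2; Ȟ^2 = 0

nonempty intersections:
  A12={u} A14={r} A15={s,v} A16={w} A23={q} A34={x} A56={p}
C dims 6,7; δ0: rk 6, SNF 1^5·2
Ȟ^0: (6−6)−0=0 ⇒ 0
Ȟ^1: (7−0)−6=1 plus torsion [2] ⇒ Z ⊕ Z/2
Ȟ^2: (0−0)−0=0 ⇒ 0


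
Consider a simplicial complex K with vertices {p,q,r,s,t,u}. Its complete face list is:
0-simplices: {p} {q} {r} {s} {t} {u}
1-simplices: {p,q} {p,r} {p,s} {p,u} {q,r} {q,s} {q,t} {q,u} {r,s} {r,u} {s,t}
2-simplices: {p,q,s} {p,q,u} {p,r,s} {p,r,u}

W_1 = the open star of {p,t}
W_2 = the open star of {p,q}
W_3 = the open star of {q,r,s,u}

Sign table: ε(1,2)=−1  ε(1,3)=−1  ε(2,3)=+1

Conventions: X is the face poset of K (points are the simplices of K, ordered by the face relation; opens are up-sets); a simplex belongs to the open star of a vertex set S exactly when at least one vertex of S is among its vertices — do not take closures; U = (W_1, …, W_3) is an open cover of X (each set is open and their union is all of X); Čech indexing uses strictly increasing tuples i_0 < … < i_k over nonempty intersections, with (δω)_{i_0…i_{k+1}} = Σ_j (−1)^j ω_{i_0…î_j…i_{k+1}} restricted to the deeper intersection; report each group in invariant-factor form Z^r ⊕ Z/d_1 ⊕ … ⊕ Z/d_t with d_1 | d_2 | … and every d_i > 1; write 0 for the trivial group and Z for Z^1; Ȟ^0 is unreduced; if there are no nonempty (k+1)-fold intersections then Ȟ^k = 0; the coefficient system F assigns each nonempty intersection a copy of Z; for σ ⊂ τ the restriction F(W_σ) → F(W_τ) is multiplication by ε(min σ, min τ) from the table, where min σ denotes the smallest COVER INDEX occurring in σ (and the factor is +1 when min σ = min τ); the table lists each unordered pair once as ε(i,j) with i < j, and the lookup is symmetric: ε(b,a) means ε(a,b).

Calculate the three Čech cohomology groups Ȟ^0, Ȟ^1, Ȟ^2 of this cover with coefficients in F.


nerve of the cover:
  W1={{p},{t},{p,q},{p,r},{p,s},{p,u},{q,t},{s,t},{p,q,s},{p,q,u},{p,r,s},{p,r,u}} W2={{p},{q},{p,q},{p,r},{p,s},{p,u},{q,r},{q,s},{q,t},{q,u},{p,q,s},{p,q,u},{p,r,s},{p,r,u}} W3={{q},{r},{s},{u},{p,q},{p,r},{p,s},{p,u},{q,r},{q,s},{q,t},{q,u},{r,s},{r,u},{s,t},{p,q,s},{p,q,u},{p,r,s},{p,r,u}}
  W12={{p},{p,q},{p,r},{p,s},{p,u},{q,t},{p,q,s},{p,q,u},{p,r,s},{p,r,u}} W13={{p,q},{p,r},{p,s},{p,u},{q,t},{s,t},{p,q,s},{p,q,u},{p,r,s},{p,r,u}} W23={{q},{p,q},{p,r},{p,s},{p,u},{q,r},{q,s},{q,t},{q,u},{p,q,s},{p,q,u},{p,r,s},{p,r,u}}
  W123={{p,q},{p,r},{p,s},{p,u},{q,t},{p,q,s},{p,q,u},{p,r,s},{p,r,u}}
C dims 3,3,1; δ0: rk 2, SNF 1^2; δ1: rk 1, SNF 1^1
Ȟ^0 = (3 − 2) − 0 = 1, so Ȟ^0 ≅ Z
Ȟ^1 = (3 − 1) − 2 = 0, so Ȟ^1 ≅ 0
Ȟ^2 = (1 − 0) − 1 = 0, so Ȟ^2 ≅ 0

Ȟ^0 ≅ Z; Ȟ^1 ≅ 0; Ȟ^2 ≅ 0


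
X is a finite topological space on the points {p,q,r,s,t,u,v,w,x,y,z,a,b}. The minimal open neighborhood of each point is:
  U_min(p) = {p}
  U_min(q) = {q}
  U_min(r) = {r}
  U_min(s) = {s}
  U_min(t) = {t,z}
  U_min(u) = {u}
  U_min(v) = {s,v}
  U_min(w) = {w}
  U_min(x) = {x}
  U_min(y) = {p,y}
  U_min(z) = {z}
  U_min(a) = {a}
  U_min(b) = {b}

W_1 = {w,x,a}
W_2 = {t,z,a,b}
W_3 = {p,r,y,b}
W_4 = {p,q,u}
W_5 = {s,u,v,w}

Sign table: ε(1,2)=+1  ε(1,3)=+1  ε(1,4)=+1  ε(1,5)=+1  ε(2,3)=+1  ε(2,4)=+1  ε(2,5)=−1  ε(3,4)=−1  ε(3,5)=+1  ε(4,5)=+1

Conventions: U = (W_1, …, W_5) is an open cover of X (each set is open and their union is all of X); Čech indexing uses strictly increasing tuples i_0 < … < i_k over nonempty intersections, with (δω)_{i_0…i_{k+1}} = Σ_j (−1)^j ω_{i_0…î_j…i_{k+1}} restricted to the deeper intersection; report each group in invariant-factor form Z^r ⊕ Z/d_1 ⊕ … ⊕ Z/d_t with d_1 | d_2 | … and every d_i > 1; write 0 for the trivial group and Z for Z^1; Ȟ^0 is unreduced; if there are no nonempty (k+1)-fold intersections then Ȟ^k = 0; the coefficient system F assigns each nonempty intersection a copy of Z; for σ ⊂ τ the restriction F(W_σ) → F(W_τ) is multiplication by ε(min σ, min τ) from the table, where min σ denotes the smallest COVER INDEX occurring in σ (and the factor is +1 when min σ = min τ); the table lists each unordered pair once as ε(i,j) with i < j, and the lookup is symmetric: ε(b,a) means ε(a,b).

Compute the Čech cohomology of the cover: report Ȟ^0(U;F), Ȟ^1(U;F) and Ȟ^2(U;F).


nerve of the cover:
  W12={a} W15={w} W23={b} W34={p} W45={u}
C dims 5,5; δ0: rk 5, SNF 1^4·2
Ȟ^0 = (5 − 5) − 0 = 0, so Ȟ^0 ≅ 0
Ȟ^1 = (5 − 0) − 5 = 0 plus torsion [2], so Ȟ^1 ≅ Z/2
Ȟ^2 = (0 − 0) − 0 = 0, so Ȟ^2 ≅ 0

Ȟ^0 ≅ 0; Ȟ^1 ≅ Z/2; Ȟ^2 ≅ 0
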